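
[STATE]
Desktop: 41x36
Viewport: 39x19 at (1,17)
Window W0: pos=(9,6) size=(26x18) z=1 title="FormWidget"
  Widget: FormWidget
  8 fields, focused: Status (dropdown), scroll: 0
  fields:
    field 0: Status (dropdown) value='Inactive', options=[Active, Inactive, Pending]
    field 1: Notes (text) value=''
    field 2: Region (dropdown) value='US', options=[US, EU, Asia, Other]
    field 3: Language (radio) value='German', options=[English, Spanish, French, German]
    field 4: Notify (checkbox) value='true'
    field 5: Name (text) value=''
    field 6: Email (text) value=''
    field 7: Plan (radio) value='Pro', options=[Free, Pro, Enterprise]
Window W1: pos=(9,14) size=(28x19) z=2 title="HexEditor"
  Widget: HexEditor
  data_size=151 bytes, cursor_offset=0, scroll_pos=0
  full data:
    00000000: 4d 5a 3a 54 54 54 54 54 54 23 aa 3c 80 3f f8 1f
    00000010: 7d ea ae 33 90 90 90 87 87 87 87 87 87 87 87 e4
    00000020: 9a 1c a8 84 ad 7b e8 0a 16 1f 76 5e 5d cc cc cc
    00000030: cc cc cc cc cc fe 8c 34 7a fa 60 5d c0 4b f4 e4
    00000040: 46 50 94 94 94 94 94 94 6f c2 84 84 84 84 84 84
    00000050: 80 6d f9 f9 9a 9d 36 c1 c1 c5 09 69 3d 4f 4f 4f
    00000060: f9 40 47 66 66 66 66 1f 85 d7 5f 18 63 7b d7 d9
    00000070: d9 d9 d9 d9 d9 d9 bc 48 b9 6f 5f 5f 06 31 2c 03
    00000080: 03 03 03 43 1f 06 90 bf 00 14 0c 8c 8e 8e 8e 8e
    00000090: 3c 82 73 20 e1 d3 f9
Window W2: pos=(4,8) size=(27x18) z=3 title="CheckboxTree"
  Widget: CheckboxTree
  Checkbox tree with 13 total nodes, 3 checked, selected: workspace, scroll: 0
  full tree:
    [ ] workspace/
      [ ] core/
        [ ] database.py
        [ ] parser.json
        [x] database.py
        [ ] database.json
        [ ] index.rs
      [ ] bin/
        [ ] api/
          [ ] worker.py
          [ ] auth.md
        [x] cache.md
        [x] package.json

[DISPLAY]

   ┃     [ ] index.rs        ┃ 54 5┃   
   ┃   [-] bin/              ┃ 90 9┃   
   ┃     [ ] api/            ┃ ad 7┃   
   ┃       [ ] worker.py     ┃ cc f┃   
   ┃       [ ] auth.md       ┃ 94 9┃   
   ┃     [x] cache.md        ┃ 9a 9┃   
   ┃     [x] package.json    ┃ 66 6┃   
   ┃                         ┃ d9 d┃   
   ┗━━━━━━━━━━━━━━━━━━━━━━━━━┛ 1f 0┃   
        ┃00000090  3c 82 73 20 e1 d┃   
        ┃                          ┃   
        ┃                          ┃   
        ┃                          ┃   
        ┃                          ┃   
        ┃                          ┃   
        ┗━━━━━━━━━━━━━━━━━━━━━━━━━━┛   
                                       
                                       
                                       


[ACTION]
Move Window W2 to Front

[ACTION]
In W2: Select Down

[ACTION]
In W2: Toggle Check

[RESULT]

   ┃     [x] index.rs        ┃ 54 5┃   
   ┃   [-] bin/              ┃ 90 9┃   
   ┃     [ ] api/            ┃ ad 7┃   
   ┃       [ ] worker.py     ┃ cc f┃   
   ┃       [ ] auth.md       ┃ 94 9┃   
   ┃     [x] cache.md        ┃ 9a 9┃   
   ┃     [x] package.json    ┃ 66 6┃   
   ┃                         ┃ d9 d┃   
   ┗━━━━━━━━━━━━━━━━━━━━━━━━━┛ 1f 0┃   
        ┃00000090  3c 82 73 20 e1 d┃   
        ┃                          ┃   
        ┃                          ┃   
        ┃                          ┃   
        ┃                          ┃   
        ┃                          ┃   
        ┗━━━━━━━━━━━━━━━━━━━━━━━━━━┛   
                                       
                                       
                                       


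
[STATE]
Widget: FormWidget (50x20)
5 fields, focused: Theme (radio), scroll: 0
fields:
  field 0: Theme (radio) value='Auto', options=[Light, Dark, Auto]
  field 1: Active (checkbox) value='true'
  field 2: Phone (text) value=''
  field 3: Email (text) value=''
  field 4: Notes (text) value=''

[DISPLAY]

> Theme:      ( ) Light  ( ) Dark  (●) Auto       
  Active:     [x]                                 
  Phone:      [                                  ]
  Email:      [                                  ]
  Notes:      [                                  ]
                                                  
                                                  
                                                  
                                                  
                                                  
                                                  
                                                  
                                                  
                                                  
                                                  
                                                  
                                                  
                                                  
                                                  
                                                  


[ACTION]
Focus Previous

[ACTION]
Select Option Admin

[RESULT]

  Theme:      ( ) Light  ( ) Dark  (●) Auto       
  Active:     [x]                                 
  Phone:      [                                  ]
  Email:      [                                  ]
> Notes:      [                                  ]
                                                  
                                                  
                                                  
                                                  
                                                  
                                                  
                                                  
                                                  
                                                  
                                                  
                                                  
                                                  
                                                  
                                                  
                                                  


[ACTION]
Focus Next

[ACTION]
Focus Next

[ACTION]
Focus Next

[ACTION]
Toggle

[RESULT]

  Theme:      ( ) Light  ( ) Dark  (●) Auto       
  Active:     [x]                                 
> Phone:      [                                  ]
  Email:      [                                  ]
  Notes:      [                                  ]
                                                  
                                                  
                                                  
                                                  
                                                  
                                                  
                                                  
                                                  
                                                  
                                                  
                                                  
                                                  
                                                  
                                                  
                                                  


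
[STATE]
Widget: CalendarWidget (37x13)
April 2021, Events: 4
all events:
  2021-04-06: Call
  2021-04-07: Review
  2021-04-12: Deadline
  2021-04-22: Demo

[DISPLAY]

              April 2021             
Mo Tu We Th Fr Sa Su                 
          1  2  3  4                 
 5  6*  7*  8  9 10 11               
12* 13 14 15 16 17 18                
19 20 21 22* 23 24 25                
26 27 28 29 30                       
                                     
                                     
                                     
                                     
                                     
                                     


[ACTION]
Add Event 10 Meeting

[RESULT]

              April 2021             
Mo Tu We Th Fr Sa Su                 
          1  2  3  4                 
 5  6*  7*  8  9 10* 11              
12* 13 14 15 16 17 18                
19 20 21 22* 23 24 25                
26 27 28 29 30                       
                                     
                                     
                                     
                                     
                                     
                                     


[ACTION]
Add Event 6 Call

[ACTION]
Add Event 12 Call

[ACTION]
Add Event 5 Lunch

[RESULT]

              April 2021             
Mo Tu We Th Fr Sa Su                 
          1  2  3  4                 
 5*  6*  7*  8  9 10* 11             
12* 13 14 15 16 17 18                
19 20 21 22* 23 24 25                
26 27 28 29 30                       
                                     
                                     
                                     
                                     
                                     
                                     


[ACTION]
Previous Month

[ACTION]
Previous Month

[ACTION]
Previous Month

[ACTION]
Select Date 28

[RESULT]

             January 2021            
Mo Tu We Th Fr Sa Su                 
             1  2  3                 
 4  5  6  7  8  9 10                 
11 12 13 14 15 16 17                 
18 19 20 21 22 23 24                 
25 26 27 [28] 29 30 31               
                                     
                                     
                                     
                                     
                                     
                                     


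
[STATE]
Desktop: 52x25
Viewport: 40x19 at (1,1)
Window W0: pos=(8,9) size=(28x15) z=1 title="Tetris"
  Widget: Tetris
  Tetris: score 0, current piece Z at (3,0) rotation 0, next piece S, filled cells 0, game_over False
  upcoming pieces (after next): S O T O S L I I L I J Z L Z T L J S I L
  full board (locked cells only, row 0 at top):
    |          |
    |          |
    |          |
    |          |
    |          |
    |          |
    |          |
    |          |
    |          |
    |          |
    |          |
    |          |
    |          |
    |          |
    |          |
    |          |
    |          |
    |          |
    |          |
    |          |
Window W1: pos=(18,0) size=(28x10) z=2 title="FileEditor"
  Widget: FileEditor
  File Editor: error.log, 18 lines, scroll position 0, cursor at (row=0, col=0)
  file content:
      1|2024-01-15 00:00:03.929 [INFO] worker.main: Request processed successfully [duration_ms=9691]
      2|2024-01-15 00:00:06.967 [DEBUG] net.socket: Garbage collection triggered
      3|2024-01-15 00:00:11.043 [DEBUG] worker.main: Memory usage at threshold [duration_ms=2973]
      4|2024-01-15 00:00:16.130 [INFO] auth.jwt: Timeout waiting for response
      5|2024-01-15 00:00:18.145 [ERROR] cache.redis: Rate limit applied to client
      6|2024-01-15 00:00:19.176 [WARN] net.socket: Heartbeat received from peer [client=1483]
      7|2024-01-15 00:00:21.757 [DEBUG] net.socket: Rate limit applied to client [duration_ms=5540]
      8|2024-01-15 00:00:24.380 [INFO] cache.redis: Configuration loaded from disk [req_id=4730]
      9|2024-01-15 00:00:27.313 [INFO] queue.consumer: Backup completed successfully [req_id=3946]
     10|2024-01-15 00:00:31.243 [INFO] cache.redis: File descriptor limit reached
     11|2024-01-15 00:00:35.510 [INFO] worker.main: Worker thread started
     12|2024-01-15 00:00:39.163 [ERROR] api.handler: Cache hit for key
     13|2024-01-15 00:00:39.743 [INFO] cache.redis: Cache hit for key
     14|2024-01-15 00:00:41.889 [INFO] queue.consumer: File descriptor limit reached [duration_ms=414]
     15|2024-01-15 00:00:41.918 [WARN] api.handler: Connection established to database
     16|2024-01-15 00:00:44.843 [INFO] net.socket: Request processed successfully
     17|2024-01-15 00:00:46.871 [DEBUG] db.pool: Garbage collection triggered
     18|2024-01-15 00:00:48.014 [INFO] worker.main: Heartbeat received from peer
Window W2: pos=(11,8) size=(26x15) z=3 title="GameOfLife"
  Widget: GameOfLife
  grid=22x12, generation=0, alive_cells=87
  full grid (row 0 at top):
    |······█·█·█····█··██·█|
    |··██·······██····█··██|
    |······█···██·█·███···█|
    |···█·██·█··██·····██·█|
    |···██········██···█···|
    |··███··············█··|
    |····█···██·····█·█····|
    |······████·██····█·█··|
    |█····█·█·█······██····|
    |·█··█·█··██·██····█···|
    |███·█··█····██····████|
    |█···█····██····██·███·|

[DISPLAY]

                 ┃ FileEditor           
                 ┠──────────────────────
                 ┃█024-01-15 00:00:03.92
                 ┃2024-01-15 00:00:06.96
                 ┃2024-01-15 00:00:11.04
                 ┃2024-01-15 00:00:16.13
                 ┃2024-01-15 00:00:18.14
          ┏━━━━━━━━━━━━━━━━━━━━━━━━┓9.17
       ┏━━┃ GameOfLife             ┃━━━━
       ┃ T┠────────────────────────┨    
       ┠──┃Gen: 0                  ┃    
       ┃  ┃··██·······██····█··██  ┃    
       ┃  ┃······█···██·█·███···█  ┃    
       ┃  ┃···█·██·█··██·····██·█  ┃    
       ┃  ┃···██········██···█···  ┃    
       ┃  ┃··███··············█··  ┃    
       ┃  ┃····█···██·····█·█····  ┃    
       ┃  ┃······████·██····█·█··  ┃    
       ┃  ┃█····█·█·█······██····  ┃    


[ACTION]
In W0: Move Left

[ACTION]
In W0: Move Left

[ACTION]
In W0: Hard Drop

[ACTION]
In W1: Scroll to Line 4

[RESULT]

                 ┃ FileEditor           
                 ┠──────────────────────
                 ┃2024-01-15 00:00:16.13
                 ┃2024-01-15 00:00:18.14
                 ┃2024-01-15 00:00:19.17
                 ┃2024-01-15 00:00:21.75
                 ┃2024-01-15 00:00:24.38
          ┏━━━━━━━━━━━━━━━━━━━━━━━━┓7.31
       ┏━━┃ GameOfLife             ┃━━━━
       ┃ T┠────────────────────────┨    
       ┠──┃Gen: 0                  ┃    
       ┃  ┃··██·······██····█··██  ┃    
       ┃  ┃······█···██·█·███···█  ┃    
       ┃  ┃···█·██·█··██·····██·█  ┃    
       ┃  ┃···██········██···█···  ┃    
       ┃  ┃··███··············█··  ┃    
       ┃  ┃····█···██·····█·█····  ┃    
       ┃  ┃······████·██····█·█··  ┃    
       ┃  ┃█····█·█·█······██····  ┃    


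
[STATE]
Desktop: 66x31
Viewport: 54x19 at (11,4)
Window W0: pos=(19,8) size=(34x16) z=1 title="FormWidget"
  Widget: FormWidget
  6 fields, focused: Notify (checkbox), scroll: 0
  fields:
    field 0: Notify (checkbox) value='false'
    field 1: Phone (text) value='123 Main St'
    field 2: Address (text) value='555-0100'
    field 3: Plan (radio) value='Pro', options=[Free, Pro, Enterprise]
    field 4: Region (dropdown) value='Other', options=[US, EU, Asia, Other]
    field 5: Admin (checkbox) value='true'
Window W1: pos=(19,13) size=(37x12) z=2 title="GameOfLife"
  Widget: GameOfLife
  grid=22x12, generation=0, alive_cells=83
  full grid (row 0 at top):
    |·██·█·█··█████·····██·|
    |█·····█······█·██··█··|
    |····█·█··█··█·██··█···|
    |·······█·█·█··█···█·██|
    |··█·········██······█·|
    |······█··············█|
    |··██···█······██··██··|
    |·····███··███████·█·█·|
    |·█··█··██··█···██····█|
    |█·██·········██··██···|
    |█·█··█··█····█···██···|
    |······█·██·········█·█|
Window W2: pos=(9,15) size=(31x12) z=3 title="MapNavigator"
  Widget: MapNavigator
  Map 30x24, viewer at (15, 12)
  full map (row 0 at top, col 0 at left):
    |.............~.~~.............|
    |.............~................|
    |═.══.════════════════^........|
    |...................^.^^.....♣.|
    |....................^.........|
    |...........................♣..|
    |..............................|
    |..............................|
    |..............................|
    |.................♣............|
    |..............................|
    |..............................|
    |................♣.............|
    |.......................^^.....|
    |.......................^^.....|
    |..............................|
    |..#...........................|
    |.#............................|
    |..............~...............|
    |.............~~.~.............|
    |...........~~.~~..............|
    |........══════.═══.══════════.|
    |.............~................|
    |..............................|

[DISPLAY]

                                                      
                                                      
                                                      
                                                      
        ┏━━━━━━━━━━━━━━━━━━━━━━━━━━━━━━━━┓            
        ┃ FormWidget                     ┃            
        ┠────────────────────────────────┨            
        ┃> Notify:     [ ]               ┃            
        ┃  Phone:      [123 Main St     ]┃            
        ┏━━━━━━━━━━━━━━━━━━━━━━━━━━━━━━━━━━━┓         
        ┃ GameOfLife                        ┃         
━━━━━━━━━━━━━━━━━━━━━━━━━━━━┓───────────────┨         
MapNavigator                ┃               ┃         
────────────────────────────┨··             ┃         
............................┃██             ┃         
...............♣............┃█·             ┃         
............................┃·█             ┃         
............................┃··             ┃         
.............@♣.............┃█·             ┃         


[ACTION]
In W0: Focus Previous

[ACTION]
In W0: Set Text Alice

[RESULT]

                                                      
                                                      
                                                      
                                                      
        ┏━━━━━━━━━━━━━━━━━━━━━━━━━━━━━━━━┓            
        ┃ FormWidget                     ┃            
        ┠────────────────────────────────┨            
        ┃  Notify:     [ ]               ┃            
        ┃  Phone:      [123 Main St     ]┃            
        ┏━━━━━━━━━━━━━━━━━━━━━━━━━━━━━━━━━━━┓         
        ┃ GameOfLife                        ┃         
━━━━━━━━━━━━━━━━━━━━━━━━━━━━┓───────────────┨         
MapNavigator                ┃               ┃         
────────────────────────────┨··             ┃         
............................┃██             ┃         
...............♣............┃█·             ┃         
............................┃·█             ┃         
............................┃··             ┃         
.............@♣.............┃█·             ┃         


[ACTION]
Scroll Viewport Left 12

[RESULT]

                                                      
                                                      
                                                      
                                                      
                   ┏━━━━━━━━━━━━━━━━━━━━━━━━━━━━━━━━┓ 
                   ┃ FormWidget                     ┃ 
                   ┠────────────────────────────────┨ 
                   ┃  Notify:     [ ]               ┃ 
                   ┃  Phone:      [123 Main St     ]┃ 
                   ┏━━━━━━━━━━━━━━━━━━━━━━━━━━━━━━━━━━
                   ┃ GameOfLife                       
         ┏━━━━━━━━━━━━━━━━━━━━━━━━━━━━━┓──────────────
         ┃ MapNavigator                ┃              
         ┠─────────────────────────────┨··            
         ┃.............................┃██            
         ┃................♣............┃█·            
         ┃.............................┃·█            
         ┃.............................┃··            
         ┃..............@♣.............┃█·            


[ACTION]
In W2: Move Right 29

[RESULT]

                                                      
                                                      
                                                      
                                                      
                   ┏━━━━━━━━━━━━━━━━━━━━━━━━━━━━━━━━┓ 
                   ┃ FormWidget                     ┃ 
                   ┠────────────────────────────────┨ 
                   ┃  Notify:     [ ]               ┃ 
                   ┃  Phone:      [123 Main St     ]┃ 
                   ┏━━━━━━━━━━━━━━━━━━━━━━━━━━━━━━━━━━
                   ┃ GameOfLife                       
         ┏━━━━━━━━━━━━━━━━━━━━━━━━━━━━━┓──────────────
         ┃ MapNavigator                ┃              
         ┠─────────────────────────────┨··            
         ┃...............              ┃██            
         ┃..♣............              ┃█·            
         ┃...............              ┃·█            
         ┃...............              ┃··            
         ┃.♣............@              ┃█·            


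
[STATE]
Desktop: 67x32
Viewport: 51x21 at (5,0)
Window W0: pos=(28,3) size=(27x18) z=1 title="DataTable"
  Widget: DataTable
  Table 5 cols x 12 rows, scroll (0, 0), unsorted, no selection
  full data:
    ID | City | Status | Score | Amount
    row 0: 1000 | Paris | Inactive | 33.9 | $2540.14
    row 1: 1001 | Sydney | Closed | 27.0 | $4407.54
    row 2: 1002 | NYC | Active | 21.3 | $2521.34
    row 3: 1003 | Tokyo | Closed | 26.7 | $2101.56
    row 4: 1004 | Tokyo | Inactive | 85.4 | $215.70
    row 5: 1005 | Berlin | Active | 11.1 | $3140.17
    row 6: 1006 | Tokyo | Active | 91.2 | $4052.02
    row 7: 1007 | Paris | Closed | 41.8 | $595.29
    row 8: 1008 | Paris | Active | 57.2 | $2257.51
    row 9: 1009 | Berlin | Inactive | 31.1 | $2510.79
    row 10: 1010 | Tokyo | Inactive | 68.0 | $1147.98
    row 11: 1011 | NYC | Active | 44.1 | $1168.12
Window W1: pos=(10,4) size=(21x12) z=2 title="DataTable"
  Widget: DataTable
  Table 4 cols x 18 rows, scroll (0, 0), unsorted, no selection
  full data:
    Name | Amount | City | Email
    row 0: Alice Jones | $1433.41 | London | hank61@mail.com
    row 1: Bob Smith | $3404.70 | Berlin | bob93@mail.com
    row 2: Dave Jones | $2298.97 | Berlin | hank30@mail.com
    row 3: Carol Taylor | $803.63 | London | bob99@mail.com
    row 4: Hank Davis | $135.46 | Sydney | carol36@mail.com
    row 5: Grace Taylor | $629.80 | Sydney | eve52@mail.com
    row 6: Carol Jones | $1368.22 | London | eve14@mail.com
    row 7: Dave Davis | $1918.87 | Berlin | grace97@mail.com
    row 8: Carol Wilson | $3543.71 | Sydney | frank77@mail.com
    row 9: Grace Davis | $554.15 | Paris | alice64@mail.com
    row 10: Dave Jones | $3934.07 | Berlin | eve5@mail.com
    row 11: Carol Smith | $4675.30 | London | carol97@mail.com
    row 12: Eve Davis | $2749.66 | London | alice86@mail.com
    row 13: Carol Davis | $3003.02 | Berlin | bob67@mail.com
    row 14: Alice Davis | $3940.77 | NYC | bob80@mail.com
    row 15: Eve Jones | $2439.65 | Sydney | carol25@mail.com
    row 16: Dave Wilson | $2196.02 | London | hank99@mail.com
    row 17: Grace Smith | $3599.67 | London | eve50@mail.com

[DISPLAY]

                                                   
                                                   
                                                   
                       ┏━━━━━━━━━━━━━━━━━━━━━━━━━┓ 
     ┏━━━━━━━━━━━━━━━━━━━┓ataTable               ┃ 
     ┃ DataTable         ┃───────────────────────┨ 
     ┠───────────────────┨  │City  │Status  │Scor┃ 
     ┃Name        │Amount┃──┼──────┼────────┼────┃ 
     ┃────────────┼──────┃00│Paris │Inactive│33.9┃ 
     ┃Alice Jones │$1433.┃01│Sydney│Closed  │27.0┃ 
     ┃Bob Smith   │$3404.┃02│NYC   │Active  │21.3┃ 
     ┃Dave Jones  │$2298.┃03│Tokyo │Closed  │26.7┃ 
     ┃Carol Taylor│$803.6┃04│Tokyo │Inactive│85.4┃ 
     ┃Hank Davis  │$135.4┃05│Berlin│Active  │11.1┃ 
     ┃Grace Taylor│$629.8┃06│Tokyo │Active  │91.2┃ 
     ┗━━━━━━━━━━━━━━━━━━━┛07│Paris │Closed  │41.8┃ 
                       ┃1008│Paris │Active  │57.2┃ 
                       ┃1009│Berlin│Inactive│31.1┃ 
                       ┃1010│Tokyo │Inactive│68.0┃ 
                       ┃1011│NYC   │Active  │44.1┃ 
                       ┗━━━━━━━━━━━━━━━━━━━━━━━━━┛ 


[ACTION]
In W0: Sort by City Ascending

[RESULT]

                                                   
                                                   
                                                   
                       ┏━━━━━━━━━━━━━━━━━━━━━━━━━┓ 
     ┏━━━━━━━━━━━━━━━━━━━┓ataTable               ┃ 
     ┃ DataTable         ┃───────────────────────┨ 
     ┠───────────────────┨  │City ▲│Status  │Scor┃ 
     ┃Name        │Amount┃──┼──────┼────────┼────┃ 
     ┃────────────┼──────┃05│Berlin│Active  │11.1┃ 
     ┃Alice Jones │$1433.┃09│Berlin│Inactive│31.1┃ 
     ┃Bob Smith   │$3404.┃02│NYC   │Active  │21.3┃ 
     ┃Dave Jones  │$2298.┃11│NYC   │Active  │44.1┃ 
     ┃Carol Taylor│$803.6┃00│Paris │Inactive│33.9┃ 
     ┃Hank Davis  │$135.4┃07│Paris │Closed  │41.8┃ 
     ┃Grace Taylor│$629.8┃08│Paris │Active  │57.2┃ 
     ┗━━━━━━━━━━━━━━━━━━━┛01│Sydney│Closed  │27.0┃ 
                       ┃1003│Tokyo │Closed  │26.7┃ 
                       ┃1004│Tokyo │Inactive│85.4┃ 
                       ┃1006│Tokyo │Active  │91.2┃ 
                       ┃1010│Tokyo │Inactive│68.0┃ 
                       ┗━━━━━━━━━━━━━━━━━━━━━━━━━┛ 


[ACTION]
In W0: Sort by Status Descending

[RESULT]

                                                   
                                                   
                                                   
                       ┏━━━━━━━━━━━━━━━━━━━━━━━━━┓ 
     ┏━━━━━━━━━━━━━━━━━━━┓ataTable               ┃ 
     ┃ DataTable         ┃───────────────────────┨ 
     ┠───────────────────┨  │City  │Status ▼│Scor┃ 
     ┃Name        │Amount┃──┼──────┼────────┼────┃ 
     ┃────────────┼──────┃09│Berlin│Inactive│31.1┃ 
     ┃Alice Jones │$1433.┃00│Paris │Inactive│33.9┃ 
     ┃Bob Smith   │$3404.┃04│Tokyo │Inactive│85.4┃ 
     ┃Dave Jones  │$2298.┃10│Tokyo │Inactive│68.0┃ 
     ┃Carol Taylor│$803.6┃07│Paris │Closed  │41.8┃ 
     ┃Hank Davis  │$135.4┃01│Sydney│Closed  │27.0┃ 
     ┃Grace Taylor│$629.8┃03│Tokyo │Closed  │26.7┃ 
     ┗━━━━━━━━━━━━━━━━━━━┛05│Berlin│Active  │11.1┃ 
                       ┃1002│NYC   │Active  │21.3┃ 
                       ┃1011│NYC   │Active  │44.1┃ 
                       ┃1008│Paris │Active  │57.2┃ 
                       ┃1006│Tokyo │Active  │91.2┃ 
                       ┗━━━━━━━━━━━━━━━━━━━━━━━━━┛ 


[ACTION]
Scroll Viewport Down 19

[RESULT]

     ┃Dave Jones  │$2298.┃10│Tokyo │Inactive│68.0┃ 
     ┃Carol Taylor│$803.6┃07│Paris │Closed  │41.8┃ 
     ┃Hank Davis  │$135.4┃01│Sydney│Closed  │27.0┃ 
     ┃Grace Taylor│$629.8┃03│Tokyo │Closed  │26.7┃ 
     ┗━━━━━━━━━━━━━━━━━━━┛05│Berlin│Active  │11.1┃ 
                       ┃1002│NYC   │Active  │21.3┃ 
                       ┃1011│NYC   │Active  │44.1┃ 
                       ┃1008│Paris │Active  │57.2┃ 
                       ┃1006│Tokyo │Active  │91.2┃ 
                       ┗━━━━━━━━━━━━━━━━━━━━━━━━━┛ 
                                                   
                                                   
                                                   
                                                   
                                                   
                                                   
                                                   
                                                   
                                                   
                                                   
                                                   


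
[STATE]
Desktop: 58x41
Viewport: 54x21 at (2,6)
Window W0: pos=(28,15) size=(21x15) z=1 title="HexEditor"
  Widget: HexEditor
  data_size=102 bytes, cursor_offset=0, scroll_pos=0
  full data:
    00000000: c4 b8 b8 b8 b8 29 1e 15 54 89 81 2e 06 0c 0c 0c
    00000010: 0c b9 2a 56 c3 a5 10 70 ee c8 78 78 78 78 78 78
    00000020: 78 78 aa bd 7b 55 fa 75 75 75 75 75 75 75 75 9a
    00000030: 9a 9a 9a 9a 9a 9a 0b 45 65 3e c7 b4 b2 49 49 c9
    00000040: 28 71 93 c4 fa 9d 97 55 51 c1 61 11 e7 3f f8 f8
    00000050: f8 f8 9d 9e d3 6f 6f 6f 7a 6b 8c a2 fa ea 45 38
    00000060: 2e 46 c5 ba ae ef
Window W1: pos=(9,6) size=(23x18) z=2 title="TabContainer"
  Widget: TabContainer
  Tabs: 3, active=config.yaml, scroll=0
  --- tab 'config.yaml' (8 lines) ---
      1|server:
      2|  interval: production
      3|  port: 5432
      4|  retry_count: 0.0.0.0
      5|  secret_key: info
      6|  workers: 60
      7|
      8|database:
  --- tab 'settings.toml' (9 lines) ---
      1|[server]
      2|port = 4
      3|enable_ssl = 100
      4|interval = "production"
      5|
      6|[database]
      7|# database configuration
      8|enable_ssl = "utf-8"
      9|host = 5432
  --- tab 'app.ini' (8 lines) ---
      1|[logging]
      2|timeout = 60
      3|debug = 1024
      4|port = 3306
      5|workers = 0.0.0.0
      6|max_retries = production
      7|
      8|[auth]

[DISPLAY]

       ┏━━━━━━━━━━━━━━━━━━━━━┓                        
       ┃ TabContainer        ┃                        
       ┠─────────────────────┨                        
       ┃[config.yaml]│ settin┃                        
       ┃─────────────────────┃                        
       ┃server:              ┃                        
       ┃  interval: productio┃                        
       ┃  port: 5432         ┃                        
       ┃  retry_count: 0.0.0.┃                        
       ┃  secret_key: info   ┃━━━━━━━━━━━━━━━━┓       
       ┃  workers: 60        ┃xEditor         ┃       
       ┃                     ┃────────────────┨       
       ┃database:            ┃00000  C4 b8 b8 ┃       
       ┃                     ┃00010  0c b9 2a ┃       
       ┃                     ┃00020  78 78 aa ┃       
       ┃                     ┃00030  9a 9a 9a ┃       
       ┃                     ┃00040  28 71 93 ┃       
       ┗━━━━━━━━━━━━━━━━━━━━━┛00050  f8 f8 9d ┃       
                          ┃00000060  2e 46 c5 ┃       
                          ┃                   ┃       
                          ┃                   ┃       


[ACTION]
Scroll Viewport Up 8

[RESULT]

                                                      
                                                      
                                                      
                                                      
                                                      
                                                      
       ┏━━━━━━━━━━━━━━━━━━━━━┓                        
       ┃ TabContainer        ┃                        
       ┠─────────────────────┨                        
       ┃[config.yaml]│ settin┃                        
       ┃─────────────────────┃                        
       ┃server:              ┃                        
       ┃  interval: productio┃                        
       ┃  port: 5432         ┃                        
       ┃  retry_count: 0.0.0.┃                        
       ┃  secret_key: info   ┃━━━━━━━━━━━━━━━━┓       
       ┃  workers: 60        ┃xEditor         ┃       
       ┃                     ┃────────────────┨       
       ┃database:            ┃00000  C4 b8 b8 ┃       
       ┃                     ┃00010  0c b9 2a ┃       
       ┃                     ┃00020  78 78 aa ┃       


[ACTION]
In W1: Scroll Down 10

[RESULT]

                                                      
                                                      
                                                      
                                                      
                                                      
                                                      
       ┏━━━━━━━━━━━━━━━━━━━━━┓                        
       ┃ TabContainer        ┃                        
       ┠─────────────────────┨                        
       ┃[config.yaml]│ settin┃                        
       ┃─────────────────────┃                        
       ┃database:            ┃                        
       ┃                     ┃                        
       ┃                     ┃                        
       ┃                     ┃                        
       ┃                     ┃━━━━━━━━━━━━━━━━┓       
       ┃                     ┃xEditor         ┃       
       ┃                     ┃────────────────┨       
       ┃                     ┃00000  C4 b8 b8 ┃       
       ┃                     ┃00010  0c b9 2a ┃       
       ┃                     ┃00020  78 78 aa ┃       


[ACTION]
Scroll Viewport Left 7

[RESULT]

                                                      
                                                      
                                                      
                                                      
                                                      
                                                      
         ┏━━━━━━━━━━━━━━━━━━━━━┓                      
         ┃ TabContainer        ┃                      
         ┠─────────────────────┨                      
         ┃[config.yaml]│ settin┃                      
         ┃─────────────────────┃                      
         ┃database:            ┃                      
         ┃                     ┃                      
         ┃                     ┃                      
         ┃                     ┃                      
         ┃                     ┃━━━━━━━━━━━━━━━━┓     
         ┃                     ┃xEditor         ┃     
         ┃                     ┃────────────────┨     
         ┃                     ┃00000  C4 b8 b8 ┃     
         ┃                     ┃00010  0c b9 2a ┃     
         ┃                     ┃00020  78 78 aa ┃     


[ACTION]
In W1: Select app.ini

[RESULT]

                                                      
                                                      
                                                      
                                                      
                                                      
                                                      
         ┏━━━━━━━━━━━━━━━━━━━━━┓                      
         ┃ TabContainer        ┃                      
         ┠─────────────────────┨                      
         ┃ config.yaml │ settin┃                      
         ┃─────────────────────┃                      
         ┃[logging]            ┃                      
         ┃timeout = 60         ┃                      
         ┃debug = 1024         ┃                      
         ┃port = 3306          ┃                      
         ┃workers = 0.0.0.0    ┃━━━━━━━━━━━━━━━━┓     
         ┃max_retries = product┃xEditor         ┃     
         ┃                     ┃────────────────┨     
         ┃[auth]               ┃00000  C4 b8 b8 ┃     
         ┃                     ┃00010  0c b9 2a ┃     
         ┃                     ┃00020  78 78 aa ┃     
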